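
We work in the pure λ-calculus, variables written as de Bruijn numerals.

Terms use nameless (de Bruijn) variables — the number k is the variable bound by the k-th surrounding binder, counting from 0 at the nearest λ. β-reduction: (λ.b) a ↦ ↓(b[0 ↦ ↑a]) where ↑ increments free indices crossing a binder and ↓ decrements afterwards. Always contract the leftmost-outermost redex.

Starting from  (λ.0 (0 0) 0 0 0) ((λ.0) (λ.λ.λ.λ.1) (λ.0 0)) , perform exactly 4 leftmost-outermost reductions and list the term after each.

  start: (λ.0 (0 0) 0 0 0) ((λ.0) (λ.λ.λ.λ.1) (λ.0 0))
  step 1: (λ.0) (λ.λ.λ.λ.1) (λ.0 0) ((λ.0) (λ.λ.λ.λ.1) (λ.0 0) ((λ.0) (λ.λ.λ.λ.1) (λ.0 0))) ((λ.0) (λ.λ.λ.λ.1) (λ.0 0)) ((λ.0) (λ.λ.λ.λ.1) (λ.0 0)) ((λ.0) (λ.λ.λ.λ.1) (λ.0 0))
  step 2: (λ.λ.λ.λ.1) (λ.0 0) ((λ.0) (λ.λ.λ.λ.1) (λ.0 0) ((λ.0) (λ.λ.λ.λ.1) (λ.0 0))) ((λ.0) (λ.λ.λ.λ.1) (λ.0 0)) ((λ.0) (λ.λ.λ.λ.1) (λ.0 0)) ((λ.0) (λ.λ.λ.λ.1) (λ.0 0))
  step 3: (λ.λ.λ.1) ((λ.0) (λ.λ.λ.λ.1) (λ.0 0) ((λ.0) (λ.λ.λ.λ.1) (λ.0 0))) ((λ.0) (λ.λ.λ.λ.1) (λ.0 0)) ((λ.0) (λ.λ.λ.λ.1) (λ.0 0)) ((λ.0) (λ.λ.λ.λ.1) (λ.0 0))
  step 4: (λ.λ.1) ((λ.0) (λ.λ.λ.λ.1) (λ.0 0)) ((λ.0) (λ.λ.λ.λ.1) (λ.0 0)) ((λ.0) (λ.λ.λ.λ.1) (λ.0 0))

Answer: after 4 steps: (λ.λ.1) ((λ.0) (λ.λ.λ.λ.1) (λ.0 0)) ((λ.0) (λ.λ.λ.λ.1) (λ.0 0)) ((λ.0) (λ.λ.λ.λ.1) (λ.0 0))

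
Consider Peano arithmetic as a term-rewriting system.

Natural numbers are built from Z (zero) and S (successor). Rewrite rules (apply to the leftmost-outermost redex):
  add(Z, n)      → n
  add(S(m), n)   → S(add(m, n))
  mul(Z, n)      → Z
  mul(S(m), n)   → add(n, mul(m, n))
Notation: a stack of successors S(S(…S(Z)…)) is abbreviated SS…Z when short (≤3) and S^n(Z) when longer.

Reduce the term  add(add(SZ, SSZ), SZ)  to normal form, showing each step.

Answer: normal form = S^4(Z)  (in 6 steps)

Working:
  start: add(add(SZ, SSZ), SZ)
  step 1: add(S(add(Z, SSZ)), SZ)
  step 2: S(add(add(Z, SSZ), SZ))
  step 3: S(add(SSZ, SZ))
  step 4: S(S(add(SZ, SZ)))
  step 5: S(S(S(add(Z, SZ))))
  step 6: S^4(Z)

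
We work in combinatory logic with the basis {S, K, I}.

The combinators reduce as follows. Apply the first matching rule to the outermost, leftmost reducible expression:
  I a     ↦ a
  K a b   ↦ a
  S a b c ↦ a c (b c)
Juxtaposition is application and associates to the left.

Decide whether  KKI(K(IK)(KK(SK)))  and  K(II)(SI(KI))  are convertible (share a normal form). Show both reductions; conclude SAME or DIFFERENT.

Answer: DIFFERENT — A ⇓ KK, B ⇓ I

Working:
Term A:
  start: KKI(K(IK)(KK(SK)))
  →1  K(K(IK)(KK(SK)))
  →2  K(IK)
  →3  KK

Term B:
  start: K(II)(SI(KI))
  →1  II
  →2  I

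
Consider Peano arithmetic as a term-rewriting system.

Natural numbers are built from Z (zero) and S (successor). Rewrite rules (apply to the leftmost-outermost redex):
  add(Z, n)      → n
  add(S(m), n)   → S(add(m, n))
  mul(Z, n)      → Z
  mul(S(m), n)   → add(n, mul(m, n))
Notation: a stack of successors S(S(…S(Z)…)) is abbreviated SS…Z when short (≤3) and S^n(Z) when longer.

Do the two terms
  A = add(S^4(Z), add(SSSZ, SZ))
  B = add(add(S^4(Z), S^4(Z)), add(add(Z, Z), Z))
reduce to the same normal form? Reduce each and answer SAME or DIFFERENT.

Term A:
  start: add(S^4(Z), add(SSSZ, SZ))
  step 1: S(add(SSSZ, add(SSSZ, SZ)))
  step 2: S(S(add(SSZ, add(SSSZ, SZ))))
  step 3: S(S(S(add(SZ, add(SSSZ, SZ)))))
  step 4: S(S(S(S(add(Z, add(SSSZ, SZ))))))
  step 5: S(S(S(S(add(SSSZ, SZ)))))
  step 6: S(S(S(S(S(add(SSZ, SZ))))))
  step 7: S(S(S(S(S(S(add(SZ, SZ)))))))
  step 8: S(S(S(S(S(S(S(add(Z, SZ))))))))
  step 9: S^8(Z)

Term B:
  start: add(add(S^4(Z), S^4(Z)), add(add(Z, Z), Z))
  step 1: add(S(add(SSSZ, S^4(Z))), add(add(Z, Z), Z))
  step 2: S(add(add(SSSZ, S^4(Z)), add(add(Z, Z), Z)))
  step 3: S(add(S(add(SSZ, S^4(Z))), add(add(Z, Z), Z)))
  step 4: S(S(add(add(SSZ, S^4(Z)), add(add(Z, Z), Z))))
  step 5: S(S(add(S(add(SZ, S^4(Z))), add(add(Z, Z), Z))))
  step 6: S(S(S(add(add(SZ, S^4(Z)), add(add(Z, Z), Z)))))
  step 7: S(S(S(add(S(add(Z, S^4(Z))), add(add(Z, Z), Z)))))
  step 8: S(S(S(S(add(add(Z, S^4(Z)), add(add(Z, Z), Z))))))
  step 9: S(S(S(S(add(S^4(Z), add(add(Z, Z), Z))))))
  step 10: S(S(S(S(S(add(SSSZ, add(add(Z, Z), Z)))))))
  step 11: S(S(S(S(S(S(add(SSZ, add(add(Z, Z), Z))))))))
  step 12: S(S(S(S(S(S(S(add(SZ, add(add(Z, Z), Z)))))))))
  step 13: S(S(S(S(S(S(S(S(add(Z, add(add(Z, Z), Z))))))))))
  step 14: S(S(S(S(S(S(S(S(add(add(Z, Z), Z)))))))))
  step 15: S(S(S(S(S(S(S(S(add(Z, Z)))))))))
  step 16: S^8(Z)

Answer: SAME — A ⇓ S^8(Z), B ⇓ S^8(Z)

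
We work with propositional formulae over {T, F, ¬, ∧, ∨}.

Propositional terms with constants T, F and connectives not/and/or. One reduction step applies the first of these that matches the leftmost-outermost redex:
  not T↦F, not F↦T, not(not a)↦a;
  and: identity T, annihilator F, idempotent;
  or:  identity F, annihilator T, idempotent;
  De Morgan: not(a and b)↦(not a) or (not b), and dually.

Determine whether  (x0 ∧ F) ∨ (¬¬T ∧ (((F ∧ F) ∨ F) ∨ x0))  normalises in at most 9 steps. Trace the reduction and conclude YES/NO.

  start: (x0 ∧ F) ∨ (¬¬T ∧ (((F ∧ F) ∨ F) ∨ x0))
  →1  F ∨ (¬¬T ∧ (((F ∧ F) ∨ F) ∨ x0))
  →2  ¬¬T ∧ (((F ∧ F) ∨ F) ∨ x0)
  →3  T ∧ (((F ∧ F) ∨ F) ∨ x0)
  →4  ((F ∧ F) ∨ F) ∨ x0
  →5  (F ∧ F) ∨ x0
  →6  F ∨ x0
  →7  x0

Answer: YES — reaches normal form x0 in 7 ≤ 9 steps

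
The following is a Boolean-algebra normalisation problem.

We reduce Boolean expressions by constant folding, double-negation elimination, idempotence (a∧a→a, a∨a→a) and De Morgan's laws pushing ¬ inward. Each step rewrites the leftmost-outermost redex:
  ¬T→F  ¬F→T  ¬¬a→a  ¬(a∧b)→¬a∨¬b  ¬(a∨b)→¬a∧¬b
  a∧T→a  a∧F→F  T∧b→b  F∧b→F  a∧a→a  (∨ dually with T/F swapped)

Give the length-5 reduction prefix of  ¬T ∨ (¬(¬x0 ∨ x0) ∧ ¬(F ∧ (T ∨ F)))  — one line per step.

Answer: after 5 steps: (x0 ∧ ¬x0) ∧ (¬F ∨ ¬(T ∨ F))

Derivation:
  start: ¬T ∨ (¬(¬x0 ∨ x0) ∧ ¬(F ∧ (T ∨ F)))
  [1] F ∨ (¬(¬x0 ∨ x0) ∧ ¬(F ∧ (T ∨ F)))
  [2] ¬(¬x0 ∨ x0) ∧ ¬(F ∧ (T ∨ F))
  [3] (¬¬x0 ∧ ¬x0) ∧ ¬(F ∧ (T ∨ F))
  [4] (x0 ∧ ¬x0) ∧ ¬(F ∧ (T ∨ F))
  [5] (x0 ∧ ¬x0) ∧ (¬F ∨ ¬(T ∨ F))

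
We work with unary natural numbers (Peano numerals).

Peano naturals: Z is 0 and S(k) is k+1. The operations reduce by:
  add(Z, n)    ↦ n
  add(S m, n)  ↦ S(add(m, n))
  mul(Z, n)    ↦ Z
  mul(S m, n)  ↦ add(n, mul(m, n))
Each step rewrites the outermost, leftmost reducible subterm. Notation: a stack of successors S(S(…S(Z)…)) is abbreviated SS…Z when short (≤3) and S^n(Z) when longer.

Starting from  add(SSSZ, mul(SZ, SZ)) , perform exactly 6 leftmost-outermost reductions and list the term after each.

  start: add(SSSZ, mul(SZ, SZ))
  step 1: S(add(SSZ, mul(SZ, SZ)))
  step 2: S(S(add(SZ, mul(SZ, SZ))))
  step 3: S(S(S(add(Z, mul(SZ, SZ)))))
  step 4: S(S(S(mul(SZ, SZ))))
  step 5: S(S(S(add(SZ, mul(Z, SZ)))))
  step 6: S(S(S(S(add(Z, mul(Z, SZ))))))

Answer: after 6 steps: S(S(S(S(add(Z, mul(Z, SZ))))))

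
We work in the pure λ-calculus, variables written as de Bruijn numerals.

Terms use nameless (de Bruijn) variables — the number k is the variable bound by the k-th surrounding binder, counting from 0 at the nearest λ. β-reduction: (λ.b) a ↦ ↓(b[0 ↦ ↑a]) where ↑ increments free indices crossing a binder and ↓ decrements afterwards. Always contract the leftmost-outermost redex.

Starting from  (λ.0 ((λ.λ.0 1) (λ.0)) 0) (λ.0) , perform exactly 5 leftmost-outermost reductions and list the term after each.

Answer: after 5 steps: λ.0

Reduction:
  start: (λ.0 ((λ.λ.0 1) (λ.0)) 0) (λ.0)
  [1] (λ.0) ((λ.λ.0 1) (λ.0)) (λ.0)
  [2] (λ.λ.0 1) (λ.0) (λ.0)
  [3] (λ.0 (λ.0)) (λ.0)
  [4] (λ.0) (λ.0)
  [5] λ.0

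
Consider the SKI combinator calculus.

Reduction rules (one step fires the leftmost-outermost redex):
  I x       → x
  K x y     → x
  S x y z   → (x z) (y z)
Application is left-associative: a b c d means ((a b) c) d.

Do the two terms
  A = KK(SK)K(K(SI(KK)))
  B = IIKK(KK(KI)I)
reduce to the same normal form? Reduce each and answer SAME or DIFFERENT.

Term A:
  start: KK(SK)K(K(SI(KK)))
  [1] KK(K(SI(KK)))
  [2] K

Term B:
  start: IIKK(KK(KI)I)
  [1] IKK(KK(KI)I)
  [2] KK(KK(KI)I)
  [3] K

Answer: SAME — A ⇓ K, B ⇓ K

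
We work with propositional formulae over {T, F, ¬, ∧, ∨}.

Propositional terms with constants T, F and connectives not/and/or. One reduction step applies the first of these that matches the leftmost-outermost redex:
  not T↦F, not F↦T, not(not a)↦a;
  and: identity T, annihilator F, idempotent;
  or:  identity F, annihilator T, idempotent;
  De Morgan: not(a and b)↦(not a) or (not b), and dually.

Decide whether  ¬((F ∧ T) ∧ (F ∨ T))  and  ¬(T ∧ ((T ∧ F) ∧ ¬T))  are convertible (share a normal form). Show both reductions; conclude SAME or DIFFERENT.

Answer: SAME — A ⇓ T, B ⇓ T

Reduction:
Term A:
  start: ¬((F ∧ T) ∧ (F ∨ T))
  step 1: ¬(F ∧ T) ∨ ¬(F ∨ T)
  step 2: (¬F ∨ ¬T) ∨ ¬(F ∨ T)
  step 3: (T ∨ ¬T) ∨ ¬(F ∨ T)
  step 4: T ∨ ¬(F ∨ T)
  step 5: T

Term B:
  start: ¬(T ∧ ((T ∧ F) ∧ ¬T))
  step 1: ¬T ∨ ¬((T ∧ F) ∧ ¬T)
  step 2: F ∨ ¬((T ∧ F) ∧ ¬T)
  step 3: ¬((T ∧ F) ∧ ¬T)
  step 4: ¬(T ∧ F) ∨ ¬¬T
  step 5: (¬T ∨ ¬F) ∨ ¬¬T
  step 6: (F ∨ ¬F) ∨ ¬¬T
  step 7: ¬F ∨ ¬¬T
  step 8: T ∨ ¬¬T
  step 9: T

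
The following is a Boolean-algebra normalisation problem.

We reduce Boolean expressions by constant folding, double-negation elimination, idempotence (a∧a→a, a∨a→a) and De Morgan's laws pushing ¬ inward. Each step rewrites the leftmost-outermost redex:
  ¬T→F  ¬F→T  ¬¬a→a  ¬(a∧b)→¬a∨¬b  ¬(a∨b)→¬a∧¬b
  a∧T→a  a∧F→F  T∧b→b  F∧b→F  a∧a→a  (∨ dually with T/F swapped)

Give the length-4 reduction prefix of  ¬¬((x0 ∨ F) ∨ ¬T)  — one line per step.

Answer: after 4 steps: x0

Derivation:
  start: ¬¬((x0 ∨ F) ∨ ¬T)
  →1  (x0 ∨ F) ∨ ¬T
  →2  x0 ∨ ¬T
  →3  x0 ∨ F
  →4  x0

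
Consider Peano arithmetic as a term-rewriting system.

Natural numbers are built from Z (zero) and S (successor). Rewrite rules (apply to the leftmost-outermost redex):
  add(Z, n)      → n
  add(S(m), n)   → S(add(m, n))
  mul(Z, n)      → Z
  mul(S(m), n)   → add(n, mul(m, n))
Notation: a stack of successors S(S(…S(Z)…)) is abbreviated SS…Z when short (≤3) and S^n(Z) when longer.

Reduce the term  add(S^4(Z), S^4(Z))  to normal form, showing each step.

  start: add(S^4(Z), S^4(Z))
  [1] S(add(SSSZ, S^4(Z)))
  [2] S(S(add(SSZ, S^4(Z))))
  [3] S(S(S(add(SZ, S^4(Z)))))
  [4] S(S(S(S(add(Z, S^4(Z))))))
  [5] S^8(Z)

Answer: normal form = S^8(Z)  (in 5 steps)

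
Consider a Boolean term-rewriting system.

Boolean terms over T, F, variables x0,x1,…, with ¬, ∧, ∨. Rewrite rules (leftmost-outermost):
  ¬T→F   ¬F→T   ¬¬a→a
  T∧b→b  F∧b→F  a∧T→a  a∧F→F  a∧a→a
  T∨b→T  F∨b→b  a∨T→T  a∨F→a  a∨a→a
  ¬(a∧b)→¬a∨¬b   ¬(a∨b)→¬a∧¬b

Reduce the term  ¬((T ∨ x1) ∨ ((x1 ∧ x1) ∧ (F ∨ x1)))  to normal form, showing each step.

  start: ¬((T ∨ x1) ∨ ((x1 ∧ x1) ∧ (F ∨ x1)))
  [1] ¬(T ∨ x1) ∧ ¬((x1 ∧ x1) ∧ (F ∨ x1))
  [2] (¬T ∧ ¬x1) ∧ ¬((x1 ∧ x1) ∧ (F ∨ x1))
  [3] (F ∧ ¬x1) ∧ ¬((x1 ∧ x1) ∧ (F ∨ x1))
  [4] F ∧ ¬((x1 ∧ x1) ∧ (F ∨ x1))
  [5] F

Answer: normal form = F  (in 5 steps)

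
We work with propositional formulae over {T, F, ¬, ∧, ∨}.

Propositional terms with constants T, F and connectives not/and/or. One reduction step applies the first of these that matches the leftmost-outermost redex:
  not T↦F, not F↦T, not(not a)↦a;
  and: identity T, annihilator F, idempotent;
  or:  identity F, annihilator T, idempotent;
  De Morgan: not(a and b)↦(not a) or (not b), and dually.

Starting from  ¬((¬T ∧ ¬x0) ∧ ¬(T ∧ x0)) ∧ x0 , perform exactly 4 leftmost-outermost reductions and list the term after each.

Answer: after 4 steps: (T ∨ ¬¬(T ∧ x0)) ∧ x0

Derivation:
  start: ¬((¬T ∧ ¬x0) ∧ ¬(T ∧ x0)) ∧ x0
  [1] (¬(¬T ∧ ¬x0) ∨ ¬¬(T ∧ x0)) ∧ x0
  [2] ((¬¬T ∨ ¬¬x0) ∨ ¬¬(T ∧ x0)) ∧ x0
  [3] ((T ∨ ¬¬x0) ∨ ¬¬(T ∧ x0)) ∧ x0
  [4] (T ∨ ¬¬(T ∧ x0)) ∧ x0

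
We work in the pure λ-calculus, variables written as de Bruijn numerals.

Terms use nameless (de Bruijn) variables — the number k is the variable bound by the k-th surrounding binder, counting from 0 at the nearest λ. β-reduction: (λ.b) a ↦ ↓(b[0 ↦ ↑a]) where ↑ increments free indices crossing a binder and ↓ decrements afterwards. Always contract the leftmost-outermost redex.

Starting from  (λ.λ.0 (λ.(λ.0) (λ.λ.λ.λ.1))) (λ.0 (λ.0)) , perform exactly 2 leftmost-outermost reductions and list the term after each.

  start: (λ.λ.0 (λ.(λ.0) (λ.λ.λ.λ.1))) (λ.0 (λ.0))
  [1] λ.0 (λ.(λ.0) (λ.λ.λ.λ.1))
  [2] λ.0 (λ.λ.λ.λ.λ.1)

Answer: after 2 steps: λ.0 (λ.λ.λ.λ.λ.1)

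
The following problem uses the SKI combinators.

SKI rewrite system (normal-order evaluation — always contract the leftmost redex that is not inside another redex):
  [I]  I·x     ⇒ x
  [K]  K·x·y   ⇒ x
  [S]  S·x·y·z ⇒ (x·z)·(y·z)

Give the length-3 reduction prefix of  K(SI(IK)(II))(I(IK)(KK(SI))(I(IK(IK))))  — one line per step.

Answer: after 3 steps: II(IK(II))

Reduction:
  start: K(SI(IK)(II))(I(IK)(KK(SI))(I(IK(IK))))
  →1  SI(IK)(II)
  →2  I(II)(IK(II))
  →3  II(IK(II))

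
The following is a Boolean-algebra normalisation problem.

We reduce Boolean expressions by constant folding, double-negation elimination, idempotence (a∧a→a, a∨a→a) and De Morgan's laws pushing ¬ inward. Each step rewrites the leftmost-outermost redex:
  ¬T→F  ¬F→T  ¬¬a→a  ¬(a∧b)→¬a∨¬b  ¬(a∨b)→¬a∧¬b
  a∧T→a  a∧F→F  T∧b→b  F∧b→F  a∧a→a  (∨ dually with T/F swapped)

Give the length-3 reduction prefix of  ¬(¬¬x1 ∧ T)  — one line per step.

  start: ¬(¬¬x1 ∧ T)
  [1] ¬¬¬x1 ∨ ¬T
  [2] ¬x1 ∨ ¬T
  [3] ¬x1 ∨ F

Answer: after 3 steps: ¬x1 ∨ F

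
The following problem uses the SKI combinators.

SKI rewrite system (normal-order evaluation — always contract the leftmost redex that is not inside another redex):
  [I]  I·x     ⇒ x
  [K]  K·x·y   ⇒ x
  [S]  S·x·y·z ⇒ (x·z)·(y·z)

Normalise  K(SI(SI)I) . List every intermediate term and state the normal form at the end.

  start: K(SI(SI)I)
  →1  K(II(SII))
  →2  K(I(SII))
  →3  K(SII)

Answer: normal form = K(SII)  (in 3 steps)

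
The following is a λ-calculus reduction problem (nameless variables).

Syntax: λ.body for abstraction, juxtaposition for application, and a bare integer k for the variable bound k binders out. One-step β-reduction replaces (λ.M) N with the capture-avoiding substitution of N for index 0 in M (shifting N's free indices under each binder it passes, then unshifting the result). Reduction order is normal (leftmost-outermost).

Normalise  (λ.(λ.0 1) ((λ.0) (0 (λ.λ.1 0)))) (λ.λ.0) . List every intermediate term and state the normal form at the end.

  start: (λ.(λ.0 1) ((λ.0) (0 (λ.λ.1 0)))) (λ.λ.0)
  →1  (λ.0 (λ.λ.0)) ((λ.0) ((λ.λ.0) (λ.λ.1 0)))
  →2  (λ.0) ((λ.λ.0) (λ.λ.1 0)) (λ.λ.0)
  →3  (λ.λ.0) (λ.λ.1 0) (λ.λ.0)
  →4  (λ.0) (λ.λ.0)
  →5  λ.λ.0

Answer: normal form = λ.λ.0  (in 5 steps)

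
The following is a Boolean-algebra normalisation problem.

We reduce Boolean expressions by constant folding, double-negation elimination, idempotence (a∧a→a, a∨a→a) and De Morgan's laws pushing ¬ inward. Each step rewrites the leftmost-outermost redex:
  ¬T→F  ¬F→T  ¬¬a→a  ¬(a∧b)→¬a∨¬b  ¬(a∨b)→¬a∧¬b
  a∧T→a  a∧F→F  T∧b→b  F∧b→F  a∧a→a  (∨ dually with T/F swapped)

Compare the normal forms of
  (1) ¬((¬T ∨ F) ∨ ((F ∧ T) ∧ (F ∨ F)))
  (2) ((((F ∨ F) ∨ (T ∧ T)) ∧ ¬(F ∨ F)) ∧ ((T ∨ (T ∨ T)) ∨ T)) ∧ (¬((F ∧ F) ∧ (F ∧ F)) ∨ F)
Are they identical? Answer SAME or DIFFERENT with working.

Term A:
  start: ¬((¬T ∨ F) ∨ ((F ∧ T) ∧ (F ∨ F)))
  step 1: ¬(¬T ∨ F) ∧ ¬((F ∧ T) ∧ (F ∨ F))
  step 2: (¬¬T ∧ ¬F) ∧ ¬((F ∧ T) ∧ (F ∨ F))
  step 3: (T ∧ ¬F) ∧ ¬((F ∧ T) ∧ (F ∨ F))
  step 4: ¬F ∧ ¬((F ∧ T) ∧ (F ∨ F))
  step 5: T ∧ ¬((F ∧ T) ∧ (F ∨ F))
  step 6: ¬((F ∧ T) ∧ (F ∨ F))
  step 7: ¬(F ∧ T) ∨ ¬(F ∨ F)
  step 8: (¬F ∨ ¬T) ∨ ¬(F ∨ F)
  step 9: (T ∨ ¬T) ∨ ¬(F ∨ F)
  step 10: T ∨ ¬(F ∨ F)
  step 11: T

Term B:
  start: ((((F ∨ F) ∨ (T ∧ T)) ∧ ¬(F ∨ F)) ∧ ((T ∨ (T ∨ T)) ∨ T)) ∧ (¬((F ∧ F) ∧ (F ∧ F)) ∨ F)
  step 1: (((F ∨ (T ∧ T)) ∧ ¬(F ∨ F)) ∧ ((T ∨ (T ∨ T)) ∨ T)) ∧ (¬((F ∧ F) ∧ (F ∧ F)) ∨ F)
  step 2: (((T ∧ T) ∧ ¬(F ∨ F)) ∧ ((T ∨ (T ∨ T)) ∨ T)) ∧ (¬((F ∧ F) ∧ (F ∧ F)) ∨ F)
  step 3: ((T ∧ ¬(F ∨ F)) ∧ ((T ∨ (T ∨ T)) ∨ T)) ∧ (¬((F ∧ F) ∧ (F ∧ F)) ∨ F)
  step 4: (¬(F ∨ F) ∧ ((T ∨ (T ∨ T)) ∨ T)) ∧ (¬((F ∧ F) ∧ (F ∧ F)) ∨ F)
  step 5: ((¬F ∧ ¬F) ∧ ((T ∨ (T ∨ T)) ∨ T)) ∧ (¬((F ∧ F) ∧ (F ∧ F)) ∨ F)
  step 6: (¬F ∧ ((T ∨ (T ∨ T)) ∨ T)) ∧ (¬((F ∧ F) ∧ (F ∧ F)) ∨ F)
  step 7: (T ∧ ((T ∨ (T ∨ T)) ∨ T)) ∧ (¬((F ∧ F) ∧ (F ∧ F)) ∨ F)
  step 8: ((T ∨ (T ∨ T)) ∨ T) ∧ (¬((F ∧ F) ∧ (F ∧ F)) ∨ F)
  step 9: T ∧ (¬((F ∧ F) ∧ (F ∧ F)) ∨ F)
  step 10: ¬((F ∧ F) ∧ (F ∧ F)) ∨ F
  step 11: ¬((F ∧ F) ∧ (F ∧ F))
  step 12: ¬(F ∧ F) ∨ ¬(F ∧ F)
  step 13: ¬(F ∧ F)
  step 14: ¬F ∨ ¬F
  step 15: ¬F
  step 16: T

Answer: SAME — A ⇓ T, B ⇓ T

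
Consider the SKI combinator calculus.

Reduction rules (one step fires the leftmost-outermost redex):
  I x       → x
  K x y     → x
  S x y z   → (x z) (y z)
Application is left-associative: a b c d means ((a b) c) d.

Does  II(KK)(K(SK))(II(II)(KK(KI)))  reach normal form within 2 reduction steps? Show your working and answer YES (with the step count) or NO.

Answer: NO — after 2 steps the term is KK(K(SK))(II(II)(KK(KI))), not yet normal

Derivation:
  start: II(KK)(K(SK))(II(II)(KK(KI)))
  →1  I(KK)(K(SK))(II(II)(KK(KI)))
  →2  KK(K(SK))(II(II)(KK(KI)))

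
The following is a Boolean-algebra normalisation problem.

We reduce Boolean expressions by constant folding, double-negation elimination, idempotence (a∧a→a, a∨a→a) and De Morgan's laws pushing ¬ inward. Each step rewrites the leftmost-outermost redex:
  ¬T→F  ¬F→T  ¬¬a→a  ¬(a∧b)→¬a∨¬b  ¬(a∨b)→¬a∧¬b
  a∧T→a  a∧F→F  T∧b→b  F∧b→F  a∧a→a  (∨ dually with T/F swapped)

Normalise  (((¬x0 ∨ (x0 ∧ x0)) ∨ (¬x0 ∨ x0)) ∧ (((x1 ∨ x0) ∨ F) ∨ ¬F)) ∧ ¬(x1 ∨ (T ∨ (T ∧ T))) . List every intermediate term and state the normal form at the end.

  start: (((¬x0 ∨ (x0 ∧ x0)) ∨ (¬x0 ∨ x0)) ∧ (((x1 ∨ x0) ∨ F) ∨ ¬F)) ∧ ¬(x1 ∨ (T ∨ (T ∧ T)))
  [1] (((¬x0 ∨ x0) ∨ (¬x0 ∨ x0)) ∧ (((x1 ∨ x0) ∨ F) ∨ ¬F)) ∧ ¬(x1 ∨ (T ∨ (T ∧ T)))
  [2] ((¬x0 ∨ x0) ∧ (((x1 ∨ x0) ∨ F) ∨ ¬F)) ∧ ¬(x1 ∨ (T ∨ (T ∧ T)))
  [3] ((¬x0 ∨ x0) ∧ ((x1 ∨ x0) ∨ ¬F)) ∧ ¬(x1 ∨ (T ∨ (T ∧ T)))
  [4] ((¬x0 ∨ x0) ∧ ((x1 ∨ x0) ∨ T)) ∧ ¬(x1 ∨ (T ∨ (T ∧ T)))
  [5] ((¬x0 ∨ x0) ∧ T) ∧ ¬(x1 ∨ (T ∨ (T ∧ T)))
  [6] (¬x0 ∨ x0) ∧ ¬(x1 ∨ (T ∨ (T ∧ T)))
  [7] (¬x0 ∨ x0) ∧ (¬x1 ∧ ¬(T ∨ (T ∧ T)))
  [8] (¬x0 ∨ x0) ∧ (¬x1 ∧ (¬T ∧ ¬(T ∧ T)))
  [9] (¬x0 ∨ x0) ∧ (¬x1 ∧ (F ∧ ¬(T ∧ T)))
  [10] (¬x0 ∨ x0) ∧ (¬x1 ∧ F)
  [11] (¬x0 ∨ x0) ∧ F
  [12] F

Answer: normal form = F  (in 12 steps)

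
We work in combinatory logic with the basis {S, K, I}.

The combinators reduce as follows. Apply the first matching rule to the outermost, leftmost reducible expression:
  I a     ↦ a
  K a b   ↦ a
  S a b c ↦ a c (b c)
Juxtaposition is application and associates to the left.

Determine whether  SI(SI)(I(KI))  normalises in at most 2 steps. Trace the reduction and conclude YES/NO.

  start: SI(SI)(I(KI))
  →1  I(I(KI))(SI(I(KI)))
  →2  I(KI)(SI(I(KI)))

Answer: NO — after 2 steps the term is I(KI)(SI(I(KI))), not yet normal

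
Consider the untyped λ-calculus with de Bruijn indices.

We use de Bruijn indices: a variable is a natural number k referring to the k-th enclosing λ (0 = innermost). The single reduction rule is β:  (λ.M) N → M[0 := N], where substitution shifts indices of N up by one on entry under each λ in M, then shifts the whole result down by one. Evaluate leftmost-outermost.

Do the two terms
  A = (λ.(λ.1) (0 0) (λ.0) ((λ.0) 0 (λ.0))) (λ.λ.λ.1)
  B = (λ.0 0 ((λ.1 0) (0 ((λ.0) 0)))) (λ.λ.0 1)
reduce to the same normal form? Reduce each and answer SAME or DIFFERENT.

Term A:
  start: (λ.(λ.1) (0 0) (λ.0) ((λ.0) 0 (λ.0))) (λ.λ.λ.1)
  →1  (λ.λ.λ.λ.1) ((λ.λ.λ.1) (λ.λ.λ.1)) (λ.0) ((λ.0) (λ.λ.λ.1) (λ.0))
  →2  (λ.λ.λ.1) (λ.0) ((λ.0) (λ.λ.λ.1) (λ.0))
  →3  (λ.λ.1) ((λ.0) (λ.λ.λ.1) (λ.0))
  →4  λ.(λ.0) (λ.λ.λ.1) (λ.0)
  →5  λ.(λ.λ.λ.1) (λ.0)
  →6  λ.λ.λ.1

Term B:
  start: (λ.0 0 ((λ.1 0) (0 ((λ.0) 0)))) (λ.λ.0 1)
  →1  (λ.λ.0 1) (λ.λ.0 1) ((λ.(λ.λ.0 1) 0) ((λ.λ.0 1) ((λ.0) (λ.λ.0 1))))
  →2  (λ.0 (λ.λ.0 1)) ((λ.(λ.λ.0 1) 0) ((λ.λ.0 1) ((λ.0) (λ.λ.0 1))))
  →3  (λ.(λ.λ.0 1) 0) ((λ.λ.0 1) ((λ.0) (λ.λ.0 1))) (λ.λ.0 1)
  →4  (λ.λ.0 1) ((λ.λ.0 1) ((λ.0) (λ.λ.0 1))) (λ.λ.0 1)
  →5  (λ.0 ((λ.λ.0 1) ((λ.0) (λ.λ.0 1)))) (λ.λ.0 1)
  →6  (λ.λ.0 1) ((λ.λ.0 1) ((λ.0) (λ.λ.0 1)))
  →7  λ.0 ((λ.λ.0 1) ((λ.0) (λ.λ.0 1)))
  →8  λ.0 (λ.0 ((λ.0) (λ.λ.0 1)))
  →9  λ.0 (λ.0 (λ.λ.0 1))

Answer: DIFFERENT — A ⇓ λ.λ.λ.1, B ⇓ λ.0 (λ.0 (λ.λ.0 1))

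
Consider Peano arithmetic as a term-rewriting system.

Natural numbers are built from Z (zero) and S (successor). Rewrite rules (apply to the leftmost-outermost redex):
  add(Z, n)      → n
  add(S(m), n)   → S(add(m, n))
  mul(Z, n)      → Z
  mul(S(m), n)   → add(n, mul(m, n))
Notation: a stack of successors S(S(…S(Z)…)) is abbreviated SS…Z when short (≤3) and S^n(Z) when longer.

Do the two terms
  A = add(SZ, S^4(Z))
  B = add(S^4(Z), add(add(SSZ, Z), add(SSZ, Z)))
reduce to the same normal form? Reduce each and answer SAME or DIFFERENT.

Term A:
  start: add(SZ, S^4(Z))
  →1  S(add(Z, S^4(Z)))
  →2  S^5(Z)

Term B:
  start: add(S^4(Z), add(add(SSZ, Z), add(SSZ, Z)))
  →1  S(add(SSSZ, add(add(SSZ, Z), add(SSZ, Z))))
  →2  S(S(add(SSZ, add(add(SSZ, Z), add(SSZ, Z)))))
  →3  S(S(S(add(SZ, add(add(SSZ, Z), add(SSZ, Z))))))
  →4  S(S(S(S(add(Z, add(add(SSZ, Z), add(SSZ, Z)))))))
  →5  S(S(S(S(add(add(SSZ, Z), add(SSZ, Z))))))
  →6  S(S(S(S(add(S(add(SZ, Z)), add(SSZ, Z))))))
  →7  S(S(S(S(S(add(add(SZ, Z), add(SSZ, Z)))))))
  →8  S(S(S(S(S(add(S(add(Z, Z)), add(SSZ, Z)))))))
  →9  S(S(S(S(S(S(add(add(Z, Z), add(SSZ, Z))))))))
  →10  S(S(S(S(S(S(add(Z, add(SSZ, Z))))))))
  →11  S(S(S(S(S(S(add(SSZ, Z)))))))
  →12  S(S(S(S(S(S(S(add(SZ, Z))))))))
  →13  S(S(S(S(S(S(S(S(add(Z, Z)))))))))
  →14  S^8(Z)

Answer: DIFFERENT — A ⇓ S^5(Z), B ⇓ S^8(Z)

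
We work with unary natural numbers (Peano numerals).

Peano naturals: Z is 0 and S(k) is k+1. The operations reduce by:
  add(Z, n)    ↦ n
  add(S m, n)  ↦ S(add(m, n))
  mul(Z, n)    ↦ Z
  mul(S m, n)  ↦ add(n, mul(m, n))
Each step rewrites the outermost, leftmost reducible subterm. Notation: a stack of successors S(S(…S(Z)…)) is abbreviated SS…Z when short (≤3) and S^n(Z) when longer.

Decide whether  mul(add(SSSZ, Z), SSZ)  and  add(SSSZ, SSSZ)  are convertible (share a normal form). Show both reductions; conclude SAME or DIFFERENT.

Answer: SAME — A ⇓ S^6(Z), B ⇓ S^6(Z)

Working:
Term A:
  start: mul(add(SSSZ, Z), SSZ)
  →1  mul(S(add(SSZ, Z)), SSZ)
  →2  add(SSZ, mul(add(SSZ, Z), SSZ))
  →3  S(add(SZ, mul(add(SSZ, Z), SSZ)))
  →4  S(S(add(Z, mul(add(SSZ, Z), SSZ))))
  →5  S(S(mul(add(SSZ, Z), SSZ)))
  →6  S(S(mul(S(add(SZ, Z)), SSZ)))
  →7  S(S(add(SSZ, mul(add(SZ, Z), SSZ))))
  →8  S(S(S(add(SZ, mul(add(SZ, Z), SSZ)))))
  →9  S(S(S(S(add(Z, mul(add(SZ, Z), SSZ))))))
  →10  S(S(S(S(mul(add(SZ, Z), SSZ)))))
  →11  S(S(S(S(mul(S(add(Z, Z)), SSZ)))))
  →12  S(S(S(S(add(SSZ, mul(add(Z, Z), SSZ))))))
  →13  S(S(S(S(S(add(SZ, mul(add(Z, Z), SSZ)))))))
  →14  S(S(S(S(S(S(add(Z, mul(add(Z, Z), SSZ))))))))
  →15  S(S(S(S(S(S(mul(add(Z, Z), SSZ)))))))
  →16  S(S(S(S(S(S(mul(Z, SSZ)))))))
  →17  S^6(Z)

Term B:
  start: add(SSSZ, SSSZ)
  →1  S(add(SSZ, SSSZ))
  →2  S(S(add(SZ, SSSZ)))
  →3  S(S(S(add(Z, SSSZ))))
  →4  S^6(Z)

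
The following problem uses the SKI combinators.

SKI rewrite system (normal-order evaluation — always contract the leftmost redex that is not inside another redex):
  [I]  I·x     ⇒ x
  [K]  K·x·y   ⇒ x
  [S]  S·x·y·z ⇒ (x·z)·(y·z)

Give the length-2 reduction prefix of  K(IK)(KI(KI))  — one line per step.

Answer: after 2 steps: K

Derivation:
  start: K(IK)(KI(KI))
  step 1: IK
  step 2: K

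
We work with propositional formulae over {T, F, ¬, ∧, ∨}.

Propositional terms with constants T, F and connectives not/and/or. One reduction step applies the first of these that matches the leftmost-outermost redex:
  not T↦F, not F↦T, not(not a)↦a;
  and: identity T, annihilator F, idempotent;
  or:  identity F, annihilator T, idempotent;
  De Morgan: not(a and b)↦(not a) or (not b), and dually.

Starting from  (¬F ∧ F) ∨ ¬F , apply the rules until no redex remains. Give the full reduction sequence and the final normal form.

Answer: normal form = T  (in 3 steps)

Derivation:
  start: (¬F ∧ F) ∨ ¬F
  step 1: F ∨ ¬F
  step 2: ¬F
  step 3: T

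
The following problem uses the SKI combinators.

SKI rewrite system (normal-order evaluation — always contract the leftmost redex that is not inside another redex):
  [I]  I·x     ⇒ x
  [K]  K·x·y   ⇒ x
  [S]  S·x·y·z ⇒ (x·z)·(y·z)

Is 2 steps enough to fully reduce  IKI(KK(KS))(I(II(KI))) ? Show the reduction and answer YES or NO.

Answer: NO — after 2 steps the term is I(I(II(KI))), not yet normal

Derivation:
  start: IKI(KK(KS))(I(II(KI)))
  step 1: KI(KK(KS))(I(II(KI)))
  step 2: I(I(II(KI)))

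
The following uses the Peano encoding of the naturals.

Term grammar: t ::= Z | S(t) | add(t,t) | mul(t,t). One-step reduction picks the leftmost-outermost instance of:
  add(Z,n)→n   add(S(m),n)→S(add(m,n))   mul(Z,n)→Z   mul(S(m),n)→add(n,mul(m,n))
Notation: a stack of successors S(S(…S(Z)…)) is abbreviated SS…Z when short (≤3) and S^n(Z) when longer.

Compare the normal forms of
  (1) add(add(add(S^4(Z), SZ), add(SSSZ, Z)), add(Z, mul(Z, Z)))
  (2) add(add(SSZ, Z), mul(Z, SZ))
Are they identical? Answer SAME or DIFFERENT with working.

Term A:
  start: add(add(add(S^4(Z), SZ), add(SSSZ, Z)), add(Z, mul(Z, Z)))
  [1] add(add(S(add(SSSZ, SZ)), add(SSSZ, Z)), add(Z, mul(Z, Z)))
  [2] add(S(add(add(SSSZ, SZ), add(SSSZ, Z))), add(Z, mul(Z, Z)))
  [3] S(add(add(add(SSSZ, SZ), add(SSSZ, Z)), add(Z, mul(Z, Z))))
  [4] S(add(add(S(add(SSZ, SZ)), add(SSSZ, Z)), add(Z, mul(Z, Z))))
  [5] S(add(S(add(add(SSZ, SZ), add(SSSZ, Z))), add(Z, mul(Z, Z))))
  [6] S(S(add(add(add(SSZ, SZ), add(SSSZ, Z)), add(Z, mul(Z, Z)))))
  [7] S(S(add(add(S(add(SZ, SZ)), add(SSSZ, Z)), add(Z, mul(Z, Z)))))
  [8] S(S(add(S(add(add(SZ, SZ), add(SSSZ, Z))), add(Z, mul(Z, Z)))))
  [9] S(S(S(add(add(add(SZ, SZ), add(SSSZ, Z)), add(Z, mul(Z, Z))))))
  [10] S(S(S(add(add(S(add(Z, SZ)), add(SSSZ, Z)), add(Z, mul(Z, Z))))))
  [11] S(S(S(add(S(add(add(Z, SZ), add(SSSZ, Z))), add(Z, mul(Z, Z))))))
  [12] S(S(S(S(add(add(add(Z, SZ), add(SSSZ, Z)), add(Z, mul(Z, Z)))))))
  [13] S(S(S(S(add(add(SZ, add(SSSZ, Z)), add(Z, mul(Z, Z)))))))
  [14] S(S(S(S(add(S(add(Z, add(SSSZ, Z))), add(Z, mul(Z, Z)))))))
  [15] S(S(S(S(S(add(add(Z, add(SSSZ, Z)), add(Z, mul(Z, Z))))))))
  [16] S(S(S(S(S(add(add(SSSZ, Z), add(Z, mul(Z, Z))))))))
  [17] S(S(S(S(S(add(S(add(SSZ, Z)), add(Z, mul(Z, Z))))))))
  [18] S(S(S(S(S(S(add(add(SSZ, Z), add(Z, mul(Z, Z)))))))))
  [19] S(S(S(S(S(S(add(S(add(SZ, Z)), add(Z, mul(Z, Z)))))))))
  [20] S(S(S(S(S(S(S(add(add(SZ, Z), add(Z, mul(Z, Z))))))))))
  [21] S(S(S(S(S(S(S(add(S(add(Z, Z)), add(Z, mul(Z, Z))))))))))
  [22] S(S(S(S(S(S(S(S(add(add(Z, Z), add(Z, mul(Z, Z)))))))))))
  [23] S(S(S(S(S(S(S(S(add(Z, add(Z, mul(Z, Z)))))))))))
  [24] S(S(S(S(S(S(S(S(add(Z, mul(Z, Z))))))))))
  [25] S(S(S(S(S(S(S(S(mul(Z, Z)))))))))
  [26] S^8(Z)

Term B:
  start: add(add(SSZ, Z), mul(Z, SZ))
  [1] add(S(add(SZ, Z)), mul(Z, SZ))
  [2] S(add(add(SZ, Z), mul(Z, SZ)))
  [3] S(add(S(add(Z, Z)), mul(Z, SZ)))
  [4] S(S(add(add(Z, Z), mul(Z, SZ))))
  [5] S(S(add(Z, mul(Z, SZ))))
  [6] S(S(mul(Z, SZ)))
  [7] SSZ

Answer: DIFFERENT — A ⇓ S^8(Z), B ⇓ SSZ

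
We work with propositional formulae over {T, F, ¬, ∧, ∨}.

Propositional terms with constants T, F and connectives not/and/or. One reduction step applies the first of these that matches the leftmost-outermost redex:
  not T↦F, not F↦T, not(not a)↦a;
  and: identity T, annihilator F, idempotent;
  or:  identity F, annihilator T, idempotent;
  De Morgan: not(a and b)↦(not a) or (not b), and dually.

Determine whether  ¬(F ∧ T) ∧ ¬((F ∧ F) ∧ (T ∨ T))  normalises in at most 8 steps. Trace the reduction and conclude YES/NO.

Answer: NO — after 8 steps the term is T ∨ ¬(T ∨ T), not yet normal

Reduction:
  start: ¬(F ∧ T) ∧ ¬((F ∧ F) ∧ (T ∨ T))
  step 1: (¬F ∨ ¬T) ∧ ¬((F ∧ F) ∧ (T ∨ T))
  step 2: (T ∨ ¬T) ∧ ¬((F ∧ F) ∧ (T ∨ T))
  step 3: T ∧ ¬((F ∧ F) ∧ (T ∨ T))
  step 4: ¬((F ∧ F) ∧ (T ∨ T))
  step 5: ¬(F ∧ F) ∨ ¬(T ∨ T)
  step 6: (¬F ∨ ¬F) ∨ ¬(T ∨ T)
  step 7: ¬F ∨ ¬(T ∨ T)
  step 8: T ∨ ¬(T ∨ T)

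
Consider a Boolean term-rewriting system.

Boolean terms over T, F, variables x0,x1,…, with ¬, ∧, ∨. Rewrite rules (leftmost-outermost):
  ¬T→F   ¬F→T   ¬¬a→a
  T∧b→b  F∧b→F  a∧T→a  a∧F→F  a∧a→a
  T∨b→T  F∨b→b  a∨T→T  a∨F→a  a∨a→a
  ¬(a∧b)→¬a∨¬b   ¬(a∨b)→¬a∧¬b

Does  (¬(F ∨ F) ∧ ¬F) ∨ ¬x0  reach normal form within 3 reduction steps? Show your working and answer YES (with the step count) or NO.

  start: (¬(F ∨ F) ∧ ¬F) ∨ ¬x0
  [1] ((¬F ∧ ¬F) ∧ ¬F) ∨ ¬x0
  [2] (¬F ∧ ¬F) ∨ ¬x0
  [3] ¬F ∨ ¬x0

Answer: NO — after 3 steps the term is ¬F ∨ ¬x0, not yet normal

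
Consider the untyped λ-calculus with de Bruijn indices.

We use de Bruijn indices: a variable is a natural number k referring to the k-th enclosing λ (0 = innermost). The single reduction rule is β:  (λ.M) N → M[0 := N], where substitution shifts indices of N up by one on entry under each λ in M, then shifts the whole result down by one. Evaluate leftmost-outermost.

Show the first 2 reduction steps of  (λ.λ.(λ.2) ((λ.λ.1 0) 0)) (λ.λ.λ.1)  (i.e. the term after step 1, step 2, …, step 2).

  start: (λ.λ.(λ.2) ((λ.λ.1 0) 0)) (λ.λ.λ.1)
  [1] λ.(λ.λ.λ.λ.1) ((λ.λ.1 0) 0)
  [2] λ.λ.λ.λ.1

Answer: after 2 steps: λ.λ.λ.λ.1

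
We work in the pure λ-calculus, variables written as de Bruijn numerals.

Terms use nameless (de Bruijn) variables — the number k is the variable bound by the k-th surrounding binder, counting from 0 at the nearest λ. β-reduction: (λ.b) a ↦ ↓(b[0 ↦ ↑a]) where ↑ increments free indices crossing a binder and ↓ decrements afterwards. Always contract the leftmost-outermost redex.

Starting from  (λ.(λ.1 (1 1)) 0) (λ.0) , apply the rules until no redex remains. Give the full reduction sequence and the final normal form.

Answer: normal form = λ.0  (in 4 steps)

Reduction:
  start: (λ.(λ.1 (1 1)) 0) (λ.0)
  →1  (λ.(λ.0) ((λ.0) (λ.0))) (λ.0)
  →2  (λ.0) ((λ.0) (λ.0))
  →3  (λ.0) (λ.0)
  →4  λ.0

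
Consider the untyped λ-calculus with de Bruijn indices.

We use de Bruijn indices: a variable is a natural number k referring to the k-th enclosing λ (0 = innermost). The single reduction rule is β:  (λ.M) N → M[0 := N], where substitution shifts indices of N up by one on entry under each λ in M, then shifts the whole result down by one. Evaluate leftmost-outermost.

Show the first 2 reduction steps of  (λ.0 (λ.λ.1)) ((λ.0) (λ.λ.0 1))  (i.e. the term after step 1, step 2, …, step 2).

  start: (λ.0 (λ.λ.1)) ((λ.0) (λ.λ.0 1))
  step 1: (λ.0) (λ.λ.0 1) (λ.λ.1)
  step 2: (λ.λ.0 1) (λ.λ.1)

Answer: after 2 steps: (λ.λ.0 1) (λ.λ.1)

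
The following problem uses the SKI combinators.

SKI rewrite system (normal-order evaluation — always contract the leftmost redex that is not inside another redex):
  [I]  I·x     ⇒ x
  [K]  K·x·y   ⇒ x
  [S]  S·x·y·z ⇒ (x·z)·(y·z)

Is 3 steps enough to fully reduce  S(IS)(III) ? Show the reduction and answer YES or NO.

  start: S(IS)(III)
  →1  SS(III)
  →2  SS(II)
  →3  SSI

Answer: YES — reaches normal form SSI in 3 ≤ 3 steps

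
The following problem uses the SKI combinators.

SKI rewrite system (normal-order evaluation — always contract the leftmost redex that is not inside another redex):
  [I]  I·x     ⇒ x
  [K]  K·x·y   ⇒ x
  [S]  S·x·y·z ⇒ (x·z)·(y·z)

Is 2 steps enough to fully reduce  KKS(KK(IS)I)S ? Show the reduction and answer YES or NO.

  start: KKS(KK(IS)I)S
  step 1: K(KK(IS)I)S
  step 2: KK(IS)I

Answer: NO — after 2 steps the term is KK(IS)I, not yet normal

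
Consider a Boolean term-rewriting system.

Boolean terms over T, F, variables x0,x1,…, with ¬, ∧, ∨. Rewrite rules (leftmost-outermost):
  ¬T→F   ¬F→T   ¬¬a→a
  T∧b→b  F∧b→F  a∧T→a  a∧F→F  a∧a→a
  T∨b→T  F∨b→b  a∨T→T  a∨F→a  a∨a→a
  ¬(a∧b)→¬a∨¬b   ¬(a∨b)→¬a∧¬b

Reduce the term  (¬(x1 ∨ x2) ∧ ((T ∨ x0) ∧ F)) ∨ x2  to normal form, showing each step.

  start: (¬(x1 ∨ x2) ∧ ((T ∨ x0) ∧ F)) ∨ x2
  →1  ((¬x1 ∧ ¬x2) ∧ ((T ∨ x0) ∧ F)) ∨ x2
  →2  ((¬x1 ∧ ¬x2) ∧ F) ∨ x2
  →3  F ∨ x2
  →4  x2

Answer: normal form = x2  (in 4 steps)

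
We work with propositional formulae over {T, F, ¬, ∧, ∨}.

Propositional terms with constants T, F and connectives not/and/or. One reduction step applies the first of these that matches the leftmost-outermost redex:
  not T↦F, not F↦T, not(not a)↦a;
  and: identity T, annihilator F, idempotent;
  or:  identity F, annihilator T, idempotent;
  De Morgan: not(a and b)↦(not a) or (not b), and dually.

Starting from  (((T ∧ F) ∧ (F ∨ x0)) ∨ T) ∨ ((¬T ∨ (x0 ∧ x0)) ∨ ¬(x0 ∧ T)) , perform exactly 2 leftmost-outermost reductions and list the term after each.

Answer: after 2 steps: T

Working:
  start: (((T ∧ F) ∧ (F ∨ x0)) ∨ T) ∨ ((¬T ∨ (x0 ∧ x0)) ∨ ¬(x0 ∧ T))
  step 1: T ∨ ((¬T ∨ (x0 ∧ x0)) ∨ ¬(x0 ∧ T))
  step 2: T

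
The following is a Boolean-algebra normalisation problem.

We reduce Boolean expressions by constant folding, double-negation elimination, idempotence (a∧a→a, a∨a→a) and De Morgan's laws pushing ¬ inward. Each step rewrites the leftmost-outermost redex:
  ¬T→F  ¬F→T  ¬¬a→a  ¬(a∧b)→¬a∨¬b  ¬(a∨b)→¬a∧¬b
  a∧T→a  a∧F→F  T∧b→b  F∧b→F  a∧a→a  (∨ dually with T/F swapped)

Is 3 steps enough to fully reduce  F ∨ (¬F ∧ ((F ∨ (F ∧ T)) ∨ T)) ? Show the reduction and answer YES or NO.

Answer: NO — after 3 steps the term is (F ∨ (F ∧ T)) ∨ T, not yet normal

Reduction:
  start: F ∨ (¬F ∧ ((F ∨ (F ∧ T)) ∨ T))
  step 1: ¬F ∧ ((F ∨ (F ∧ T)) ∨ T)
  step 2: T ∧ ((F ∨ (F ∧ T)) ∨ T)
  step 3: (F ∨ (F ∧ T)) ∨ T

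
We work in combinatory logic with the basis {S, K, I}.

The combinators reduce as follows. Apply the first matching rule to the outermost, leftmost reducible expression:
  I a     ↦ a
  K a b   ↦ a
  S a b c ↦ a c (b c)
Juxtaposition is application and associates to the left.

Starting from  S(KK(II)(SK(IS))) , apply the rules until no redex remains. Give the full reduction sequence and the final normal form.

Answer: normal form = S(K(SKS))  (in 2 steps)

Derivation:
  start: S(KK(II)(SK(IS)))
  →1  S(K(SK(IS)))
  →2  S(K(SKS))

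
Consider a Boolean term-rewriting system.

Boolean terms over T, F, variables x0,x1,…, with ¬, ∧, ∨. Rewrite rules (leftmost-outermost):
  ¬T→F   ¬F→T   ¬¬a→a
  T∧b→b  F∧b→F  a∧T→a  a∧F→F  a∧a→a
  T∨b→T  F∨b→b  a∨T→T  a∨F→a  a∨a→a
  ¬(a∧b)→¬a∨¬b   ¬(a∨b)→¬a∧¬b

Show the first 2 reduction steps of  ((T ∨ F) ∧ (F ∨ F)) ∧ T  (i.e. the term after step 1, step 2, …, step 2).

Answer: after 2 steps: T ∧ (F ∨ F)

Working:
  start: ((T ∨ F) ∧ (F ∨ F)) ∧ T
  step 1: (T ∨ F) ∧ (F ∨ F)
  step 2: T ∧ (F ∨ F)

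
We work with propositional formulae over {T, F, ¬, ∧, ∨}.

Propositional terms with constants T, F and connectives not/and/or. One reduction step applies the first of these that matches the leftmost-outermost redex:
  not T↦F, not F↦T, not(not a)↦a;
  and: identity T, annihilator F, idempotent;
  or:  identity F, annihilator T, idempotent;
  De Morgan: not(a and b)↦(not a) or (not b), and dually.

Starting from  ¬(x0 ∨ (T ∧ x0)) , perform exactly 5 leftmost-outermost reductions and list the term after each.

  start: ¬(x0 ∨ (T ∧ x0))
  [1] ¬x0 ∧ ¬(T ∧ x0)
  [2] ¬x0 ∧ (¬T ∨ ¬x0)
  [3] ¬x0 ∧ (F ∨ ¬x0)
  [4] ¬x0 ∧ ¬x0
  [5] ¬x0

Answer: after 5 steps: ¬x0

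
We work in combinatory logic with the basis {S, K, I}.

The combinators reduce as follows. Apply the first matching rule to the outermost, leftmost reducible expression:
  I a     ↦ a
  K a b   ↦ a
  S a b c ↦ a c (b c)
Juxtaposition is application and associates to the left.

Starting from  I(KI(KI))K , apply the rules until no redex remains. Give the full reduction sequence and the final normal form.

Answer: normal form = K  (in 3 steps)

Derivation:
  start: I(KI(KI))K
  →1  KI(KI)K
  →2  IK
  →3  K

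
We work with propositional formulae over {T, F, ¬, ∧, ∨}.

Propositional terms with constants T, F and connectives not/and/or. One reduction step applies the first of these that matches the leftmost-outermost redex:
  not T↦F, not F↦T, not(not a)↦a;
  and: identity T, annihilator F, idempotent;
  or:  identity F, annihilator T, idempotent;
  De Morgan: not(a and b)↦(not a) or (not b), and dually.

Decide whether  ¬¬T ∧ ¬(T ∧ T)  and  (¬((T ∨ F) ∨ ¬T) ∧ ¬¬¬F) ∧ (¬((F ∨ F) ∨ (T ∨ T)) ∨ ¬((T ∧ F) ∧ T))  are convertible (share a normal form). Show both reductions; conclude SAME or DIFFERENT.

Answer: SAME — A ⇓ F, B ⇓ F

Reduction:
Term A:
  start: ¬¬T ∧ ¬(T ∧ T)
  [1] T ∧ ¬(T ∧ T)
  [2] ¬(T ∧ T)
  [3] ¬T ∨ ¬T
  [4] ¬T
  [5] F

Term B:
  start: (¬((T ∨ F) ∨ ¬T) ∧ ¬¬¬F) ∧ (¬((F ∨ F) ∨ (T ∨ T)) ∨ ¬((T ∧ F) ∧ T))
  [1] ((¬(T ∨ F) ∧ ¬¬T) ∧ ¬¬¬F) ∧ (¬((F ∨ F) ∨ (T ∨ T)) ∨ ¬((T ∧ F) ∧ T))
  [2] (((¬T ∧ ¬F) ∧ ¬¬T) ∧ ¬¬¬F) ∧ (¬((F ∨ F) ∨ (T ∨ T)) ∨ ¬((T ∧ F) ∧ T))
  [3] (((F ∧ ¬F) ∧ ¬¬T) ∧ ¬¬¬F) ∧ (¬((F ∨ F) ∨ (T ∨ T)) ∨ ¬((T ∧ F) ∧ T))
  [4] ((F ∧ ¬¬T) ∧ ¬¬¬F) ∧ (¬((F ∨ F) ∨ (T ∨ T)) ∨ ¬((T ∧ F) ∧ T))
  [5] (F ∧ ¬¬¬F) ∧ (¬((F ∨ F) ∨ (T ∨ T)) ∨ ¬((T ∧ F) ∧ T))
  [6] F ∧ (¬((F ∨ F) ∨ (T ∨ T)) ∨ ¬((T ∧ F) ∧ T))
  [7] F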